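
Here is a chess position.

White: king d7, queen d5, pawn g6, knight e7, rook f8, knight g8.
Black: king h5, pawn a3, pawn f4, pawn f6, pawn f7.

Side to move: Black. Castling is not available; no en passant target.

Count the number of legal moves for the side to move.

Black to move; king on h5.
In check: yes, from the white queen on d5.
Legal moves: Kh4, Kg4, f5.
Count: 3.

3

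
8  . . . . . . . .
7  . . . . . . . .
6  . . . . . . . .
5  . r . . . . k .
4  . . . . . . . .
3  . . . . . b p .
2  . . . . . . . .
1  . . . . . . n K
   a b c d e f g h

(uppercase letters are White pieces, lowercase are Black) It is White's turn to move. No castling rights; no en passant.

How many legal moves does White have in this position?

1

White to move; king on h1.
In check: yes, from the black bishop on f3.
Legal moves: Kxg1.
Count: 1.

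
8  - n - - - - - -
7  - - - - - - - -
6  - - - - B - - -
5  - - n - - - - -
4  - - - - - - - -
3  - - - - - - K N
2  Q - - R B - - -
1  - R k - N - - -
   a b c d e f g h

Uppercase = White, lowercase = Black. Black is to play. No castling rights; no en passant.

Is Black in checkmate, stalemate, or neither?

checkmate

Black to move; black king on c1.
In check: yes, from the white rook on b1.
King squares — b1: attacked by Qa2; d1: attacked by Rb1; b2: attacked by Rb1; c2: attacked by Ne1; d2: attacked by Qa2.
Legal moves for Black: none.
In check with no legal moves → checkmate.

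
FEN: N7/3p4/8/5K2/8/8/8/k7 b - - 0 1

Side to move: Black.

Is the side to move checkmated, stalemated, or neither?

Black to move; black king on a1.
In check: no.
Legal moves for Black: Kb2, Ka2, Kb1, d6, d5.
Black has 5 legal moves and is not in check → neither.

neither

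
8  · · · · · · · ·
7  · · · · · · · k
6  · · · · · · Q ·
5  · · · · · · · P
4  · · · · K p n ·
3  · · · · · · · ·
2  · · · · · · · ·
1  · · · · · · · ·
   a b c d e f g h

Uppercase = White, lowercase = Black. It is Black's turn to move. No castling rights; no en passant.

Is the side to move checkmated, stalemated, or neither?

Black to move; black king on h7.
In check: yes, from the white queen on g6.
Legal moves for Black: Kh8.
Black is in check but has 1 legal move → neither.

neither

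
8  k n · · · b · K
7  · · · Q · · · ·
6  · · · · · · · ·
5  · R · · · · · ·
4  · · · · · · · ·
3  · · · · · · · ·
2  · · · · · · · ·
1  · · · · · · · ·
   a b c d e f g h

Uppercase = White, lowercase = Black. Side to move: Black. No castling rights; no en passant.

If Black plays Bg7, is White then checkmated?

After Bg7: white king on h8; in check: yes, from the black bishop on g7.
White has 4 legal replies: Kg8, Kh7, Kxg7, Qxg7.
In check but a legal move exists → not checkmate.

no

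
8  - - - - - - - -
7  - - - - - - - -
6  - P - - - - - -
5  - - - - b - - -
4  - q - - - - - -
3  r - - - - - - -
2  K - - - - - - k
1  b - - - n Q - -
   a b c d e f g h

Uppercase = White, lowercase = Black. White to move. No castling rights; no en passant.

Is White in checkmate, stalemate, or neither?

White to move; white king on a2.
In check: yes, from the black rook on a3.
King squares — a1: attacked by Ra3; b1: attacked by Qb4; b2: attacked by Ba1; a3: attacked by Qb4; b3: attacked by Ra3.
Legal moves for White: none.
In check with no legal moves → checkmate.

checkmate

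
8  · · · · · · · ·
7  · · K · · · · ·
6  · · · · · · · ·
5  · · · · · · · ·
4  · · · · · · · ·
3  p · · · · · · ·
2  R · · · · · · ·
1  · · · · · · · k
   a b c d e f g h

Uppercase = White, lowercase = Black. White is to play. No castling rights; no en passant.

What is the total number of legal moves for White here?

17

White to move; king on c7.
In check: no.
Legal moves: Kd8, Kc8, Kb8, Kd7, Kb7, Kd6, Kc6, Kb6, Rxa3, Rh2+, Rg2, Rf2, Re2, Rd2, Rc2, Rb2, Ra1+.
Count: 17.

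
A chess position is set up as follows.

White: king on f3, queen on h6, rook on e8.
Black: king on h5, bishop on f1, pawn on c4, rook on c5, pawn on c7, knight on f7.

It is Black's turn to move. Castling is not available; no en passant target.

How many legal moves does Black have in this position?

Black to move; king on h5.
In check: yes, from the white queen on h6.
Legal moves: Kxh6, Nxh6.
Count: 2.

2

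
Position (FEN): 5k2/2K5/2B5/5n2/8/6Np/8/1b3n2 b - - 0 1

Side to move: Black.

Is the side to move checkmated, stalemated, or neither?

Black to move; black king on f8.
In check: no.
Legal moves for Black include: Kg8, Kg7, Kf7, Ke7, Ng7, Ne7, Nh6, Nd6, Nh4, Nd4, N5xg3, N5e3, N1xg3, N1e3, Nh2, Nd2, Be4, Bd3, ... (list truncated; more exist).
Black has legal moves and is not in check → neither.

neither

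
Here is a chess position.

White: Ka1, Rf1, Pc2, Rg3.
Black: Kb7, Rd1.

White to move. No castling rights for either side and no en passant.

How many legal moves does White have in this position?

3

White to move; king on a1.
In check: yes, from the black rook on d1.
Legal moves: Kb2, Ka2, Rxd1.
Count: 3.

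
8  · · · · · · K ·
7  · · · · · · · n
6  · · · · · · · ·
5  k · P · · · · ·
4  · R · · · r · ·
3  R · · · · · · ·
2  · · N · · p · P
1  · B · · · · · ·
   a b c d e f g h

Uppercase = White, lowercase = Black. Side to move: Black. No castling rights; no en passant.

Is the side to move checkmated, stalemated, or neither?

checkmate

Black to move; black king on a5.
In check: yes, from the white rook on a3.
King squares — a4: attacked by Ra3; b4: attacked by Nc2; b5: attacked by Rb4; a6: attacked by Ra3; b6: attacked by Rb4.
Legal moves for Black: none.
In check with no legal moves → checkmate.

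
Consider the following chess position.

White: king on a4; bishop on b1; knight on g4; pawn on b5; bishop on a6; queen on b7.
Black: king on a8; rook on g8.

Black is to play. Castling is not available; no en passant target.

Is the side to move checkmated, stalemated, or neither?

Black to move; black king on a8.
In check: yes, from the white queen on b7.
King squares — a7: attacked by Qb7; b7: attacked by Ba6; b8: attacked by Qb7.
Legal moves for Black: none.
In check with no legal moves → checkmate.

checkmate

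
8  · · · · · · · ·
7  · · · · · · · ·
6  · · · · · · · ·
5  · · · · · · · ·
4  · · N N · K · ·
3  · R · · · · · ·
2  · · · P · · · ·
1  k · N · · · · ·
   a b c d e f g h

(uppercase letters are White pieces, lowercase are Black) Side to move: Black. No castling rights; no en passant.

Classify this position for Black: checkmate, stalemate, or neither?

Black to move; black king on a1.
In check: no.
King squares — b1: attacked by Rb3; a2: attacked by Nc1; b2: attacked by Rb3.
Legal moves for Black: none.
Not in check and no legal moves → stalemate.

stalemate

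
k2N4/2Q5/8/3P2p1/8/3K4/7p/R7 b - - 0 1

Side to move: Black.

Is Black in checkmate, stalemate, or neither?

checkmate

Black to move; black king on a8.
In check: yes, from the white rook on a1.
King squares — a7: attacked by Ra1; b7: attacked by Qc7; b8: attacked by Qc7.
Legal moves for Black: none.
In check with no legal moves → checkmate.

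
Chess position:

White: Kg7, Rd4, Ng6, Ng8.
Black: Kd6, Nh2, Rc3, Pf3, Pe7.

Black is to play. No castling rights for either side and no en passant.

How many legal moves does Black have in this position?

Black to move; king on d6.
In check: yes, from the white rook on d4.
Legal moves: Kc7, Ke6, Kc6, Kc5.
Count: 4.

4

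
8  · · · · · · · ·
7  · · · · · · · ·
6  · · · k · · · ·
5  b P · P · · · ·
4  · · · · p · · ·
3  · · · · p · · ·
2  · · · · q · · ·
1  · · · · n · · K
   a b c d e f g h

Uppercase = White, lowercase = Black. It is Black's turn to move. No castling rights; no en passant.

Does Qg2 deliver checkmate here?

yes

After Qg2: white king on h1; in check: yes, from the black queen on g2.
King squares — g1: attacked by Qg2; g2: attacked by Ne1; h2: attacked by Qg2.
White has no legal moves → checkmate.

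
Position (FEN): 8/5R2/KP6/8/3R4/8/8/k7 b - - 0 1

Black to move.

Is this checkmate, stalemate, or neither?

neither

Black to move; black king on a1.
In check: no.
Legal moves for Black: Kb2, Ka2, Kb1.
Black has 3 legal moves and is not in check → neither.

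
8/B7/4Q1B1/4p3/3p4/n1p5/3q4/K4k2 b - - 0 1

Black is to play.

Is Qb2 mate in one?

yes

After Qb2: white king on a1; in check: yes, from the black queen on b2.
King squares — b1: attacked by Qb2; a2: attacked by Qb2; b2: attacked by Pc3.
White has no legal moves → checkmate.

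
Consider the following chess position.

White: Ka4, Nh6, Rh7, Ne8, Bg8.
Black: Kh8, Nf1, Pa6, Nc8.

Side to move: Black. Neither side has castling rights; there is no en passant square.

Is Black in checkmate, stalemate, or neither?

Black to move; black king on h8.
In check: yes, from the white rook on h7.
King squares — g7: attacked by Rh7; h7: attacked by Bg8; g8: attacked by Nh6.
Legal moves for Black: none.
In check with no legal moves → checkmate.

checkmate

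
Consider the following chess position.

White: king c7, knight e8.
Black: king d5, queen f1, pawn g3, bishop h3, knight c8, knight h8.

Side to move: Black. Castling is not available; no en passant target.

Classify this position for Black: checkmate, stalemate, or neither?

neither

Black to move; black king on d5.
In check: no.
Legal moves for Black include: Nf7, Ng6, Ne7, Na7, Nd6, Nb6, Ke6, Ke5, Kc5, Ke4, Kd4, Kc4, Bd7, Be6, Bf5, Bg4, Bg2, Qf8, ... (list truncated; more exist).
Black has legal moves and is not in check → neither.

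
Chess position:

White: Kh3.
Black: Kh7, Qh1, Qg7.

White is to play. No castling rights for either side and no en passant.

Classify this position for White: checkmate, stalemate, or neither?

White to move; white king on h3.
In check: yes, from the black queen on h1.
King squares — g2: attacked by Qh1; h2: attacked by Qh1; g3: attacked by Qg7; g4: attacked by Qg7; h4: attacked by Qh1.
Legal moves for White: none.
In check with no legal moves → checkmate.

checkmate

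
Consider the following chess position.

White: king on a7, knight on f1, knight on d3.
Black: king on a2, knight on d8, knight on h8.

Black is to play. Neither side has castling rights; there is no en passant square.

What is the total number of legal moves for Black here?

10

Black to move; king on a2.
In check: no.
Legal moves: Nhf7, Ng6, Ndf7, Nb7, Ne6, Nc6+, Kb3, Ka3, Kb1, Ka1.
Count: 10.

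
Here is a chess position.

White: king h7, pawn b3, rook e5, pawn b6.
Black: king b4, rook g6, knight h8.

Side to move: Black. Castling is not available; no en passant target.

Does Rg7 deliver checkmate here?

no

After Rg7: white king on h7; in check: yes, from the black rook on g7.
White has 3 legal replies: Kxh8, Kxg7, Kh6.
In check but a legal move exists → not checkmate.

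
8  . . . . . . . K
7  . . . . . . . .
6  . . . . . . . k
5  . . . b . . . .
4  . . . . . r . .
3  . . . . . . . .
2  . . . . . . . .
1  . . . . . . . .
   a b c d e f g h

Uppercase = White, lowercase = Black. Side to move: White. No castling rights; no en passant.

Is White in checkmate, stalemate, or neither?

stalemate

White to move; white king on h8.
In check: no.
King squares — g7: attacked by Kh6; h7: attacked by Kh6; g8: attacked by Bd5.
Legal moves for White: none.
Not in check and no legal moves → stalemate.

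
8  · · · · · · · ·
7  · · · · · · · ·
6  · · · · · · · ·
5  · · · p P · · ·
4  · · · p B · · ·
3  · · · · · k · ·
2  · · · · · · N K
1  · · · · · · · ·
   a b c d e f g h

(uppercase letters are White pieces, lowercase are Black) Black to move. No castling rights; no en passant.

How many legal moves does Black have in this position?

5

Black to move; king on f3.
In check: yes, from the white bishop on e4.
Legal moves: Kg4, Kxe4, Kf2, Ke2, dxe4.
Count: 5.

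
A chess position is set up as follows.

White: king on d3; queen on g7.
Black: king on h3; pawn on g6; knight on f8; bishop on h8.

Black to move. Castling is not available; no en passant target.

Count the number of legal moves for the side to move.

Black to move; king on h3.
In check: no.
Legal moves: Bxg7, Nh7, Nd7, Ne6, Kh4, Kg4, Kg3, Kh2, Kg2, g5.
Count: 10.

10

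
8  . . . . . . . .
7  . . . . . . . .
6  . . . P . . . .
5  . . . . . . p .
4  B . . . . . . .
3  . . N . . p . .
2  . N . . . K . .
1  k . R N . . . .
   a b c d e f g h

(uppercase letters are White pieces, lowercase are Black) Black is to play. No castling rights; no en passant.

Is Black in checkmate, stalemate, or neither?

checkmate

Black to move; black king on a1.
In check: yes, from the white rook on c1.
King squares — b1: attacked by Rc1; a2: attacked by Nc3; b2: attacked by Nd1.
Legal moves for Black: none.
In check with no legal moves → checkmate.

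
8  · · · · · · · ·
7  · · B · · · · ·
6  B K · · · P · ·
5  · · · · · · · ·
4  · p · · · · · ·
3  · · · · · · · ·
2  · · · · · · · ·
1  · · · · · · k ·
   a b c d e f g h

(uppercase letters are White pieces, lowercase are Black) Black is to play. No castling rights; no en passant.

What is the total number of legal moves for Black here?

4

Black to move; king on g1.
In check: no.
Legal moves: Kg2, Kf2, Kh1, b3.
Count: 4.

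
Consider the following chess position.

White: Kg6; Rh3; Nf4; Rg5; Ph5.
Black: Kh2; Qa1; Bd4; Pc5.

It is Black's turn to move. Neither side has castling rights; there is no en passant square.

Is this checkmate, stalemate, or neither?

Black to move; black king on h2.
In check: yes, from the white rook on h3.
King squares — g1: attacked by Rg5; h1: attacked by Rh3; g2: attacked by Nf4; g3: attacked by Rh3; h3: attacked by Nf4.
Legal moves for Black: none.
In check with no legal moves → checkmate.

checkmate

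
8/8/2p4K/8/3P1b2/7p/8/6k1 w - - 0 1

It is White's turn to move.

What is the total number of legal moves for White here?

4

White to move; king on h6.
In check: yes, from the black bishop on f4.
Legal moves: Kh7, Kg7, Kg6, Kh5.
Count: 4.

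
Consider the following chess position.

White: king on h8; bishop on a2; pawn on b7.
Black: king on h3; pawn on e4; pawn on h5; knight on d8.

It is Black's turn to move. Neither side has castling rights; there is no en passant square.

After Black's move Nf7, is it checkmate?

no

After Nf7: white king on h8; in check: yes, from the black knight on f7.
White has 4 legal replies: Kg8, Kh7, Kg7, Bxf7.
In check but a legal move exists → not checkmate.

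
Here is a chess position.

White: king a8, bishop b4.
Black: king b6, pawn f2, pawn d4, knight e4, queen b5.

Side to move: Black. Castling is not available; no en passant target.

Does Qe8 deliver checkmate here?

yes

After Qe8: white king on a8; in check: yes, from the black queen on e8.
King squares — a7: attacked by Kb6; b7: attacked by Kb6; b8: attacked by Qe8.
White has no legal moves → checkmate.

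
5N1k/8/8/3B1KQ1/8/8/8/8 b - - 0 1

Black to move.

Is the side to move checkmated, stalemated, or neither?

Black to move; black king on h8.
In check: no.
King squares — g7: attacked by Qg5; h7: attacked by Nf8; g8: attacked by Bd5.
Legal moves for Black: none.
Not in check and no legal moves → stalemate.

stalemate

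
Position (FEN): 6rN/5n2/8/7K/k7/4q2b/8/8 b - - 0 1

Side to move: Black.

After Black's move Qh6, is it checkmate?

After Qh6: white king on h5; in check: yes, from the black queen on h6.
King squares — g4: attacked by Bh3; h4: attacked by Qh6; g5: attacked by Qh6; g6: attacked by Qh6; h6: attacked by Nf7.
White has no legal moves → checkmate.

yes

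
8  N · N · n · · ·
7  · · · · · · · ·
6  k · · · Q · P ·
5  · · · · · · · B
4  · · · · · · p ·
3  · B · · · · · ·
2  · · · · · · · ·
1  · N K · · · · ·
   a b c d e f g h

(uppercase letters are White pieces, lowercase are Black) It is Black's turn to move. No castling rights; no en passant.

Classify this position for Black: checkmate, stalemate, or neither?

Black to move; black king on a6.
In check: yes, from the white queen on e6.
King squares — a5: available; b5: available; b6: attacked by Qe6; a7: attacked by Nc8; b7: available.
Legal moves for Black: Kb7, Kb5, Ka5, Nd6.
Black is in check but has 4 legal moves → neither.

neither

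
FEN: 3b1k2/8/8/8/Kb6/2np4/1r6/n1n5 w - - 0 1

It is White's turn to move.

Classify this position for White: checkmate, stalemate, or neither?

White to move; white king on a4.
In check: yes, from the black knight on c3.
King squares — a3: attacked by Bb4; b3: attacked by Na1; b4: attacked by Rb2; a5: attacked by Bb4; b5: attacked by Nc3.
Legal moves for White: none.
In check with no legal moves → checkmate.

checkmate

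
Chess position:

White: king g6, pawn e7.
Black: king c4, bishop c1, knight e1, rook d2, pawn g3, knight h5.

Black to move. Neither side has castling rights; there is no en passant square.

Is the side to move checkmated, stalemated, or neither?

Black to move; black king on c4.
In check: no.
Legal moves for Black include: Ng7, Nf6, Nf4+, Kd5, Kc5, Kb5, Kd4, Kb4, Kd3, Kc3, Kb3, Rd8, Rd7, Rd6+, Rd5, Rd4, Rd3, Rh2, ... (list truncated; more exist).
Black has legal moves and is not in check → neither.

neither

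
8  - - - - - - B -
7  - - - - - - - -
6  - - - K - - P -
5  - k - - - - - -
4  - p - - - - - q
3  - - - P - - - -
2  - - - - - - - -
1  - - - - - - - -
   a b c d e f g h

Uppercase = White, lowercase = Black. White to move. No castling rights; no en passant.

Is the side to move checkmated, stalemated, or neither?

neither

White to move; white king on d6.
In check: no.
Legal moves for White: Bh7, Bf7, Be6, Bd5, Bc4+, Bb3, Ba2, Kd7, Kc7, Ke6, Ke5, Kd5, g7, d4.
White has 14 legal moves and is not in check → neither.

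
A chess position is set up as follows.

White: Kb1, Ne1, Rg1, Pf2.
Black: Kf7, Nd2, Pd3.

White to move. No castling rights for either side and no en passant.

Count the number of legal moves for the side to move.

4

White to move; king on b1.
In check: yes, from the black knight on d2.
Legal moves: Kb2, Ka2, Kc1, Ka1.
Count: 4.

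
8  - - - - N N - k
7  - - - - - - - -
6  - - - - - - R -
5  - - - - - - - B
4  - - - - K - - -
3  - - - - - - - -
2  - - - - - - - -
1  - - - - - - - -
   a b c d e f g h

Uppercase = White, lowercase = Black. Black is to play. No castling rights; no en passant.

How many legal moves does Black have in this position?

Black to move; king on h8.
In check: no.
Legal moves: none.
Count: 0.

0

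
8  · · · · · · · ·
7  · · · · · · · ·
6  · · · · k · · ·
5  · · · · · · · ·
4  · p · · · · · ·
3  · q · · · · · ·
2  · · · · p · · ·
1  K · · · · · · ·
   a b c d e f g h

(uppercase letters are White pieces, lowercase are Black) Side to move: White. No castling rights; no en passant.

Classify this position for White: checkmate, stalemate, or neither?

stalemate

White to move; white king on a1.
In check: no.
King squares — b1: attacked by Qb3; a2: attacked by Qb3; b2: attacked by Qb3.
Legal moves for White: none.
Not in check and no legal moves → stalemate.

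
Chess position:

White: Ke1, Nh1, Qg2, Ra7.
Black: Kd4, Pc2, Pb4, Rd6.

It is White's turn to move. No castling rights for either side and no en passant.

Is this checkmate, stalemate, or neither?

neither

White to move; white king on e1.
In check: no.
Legal moves for White include: Ra8, Rh7, Rg7, Rf7, Re7, Rd7, Rc7, Rb7, Ra6, Ra5, Ra4, Ra3, Ra2, Ra1, Qg8, Qa8, Qg7+, Qb7, ... (list truncated; more exist).
White has legal moves and is not in check → neither.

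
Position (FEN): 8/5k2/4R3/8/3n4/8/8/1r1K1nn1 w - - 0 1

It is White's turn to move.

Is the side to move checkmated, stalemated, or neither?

White to move; white king on d1.
In check: yes, from the black rook on b1.
King squares — c1: attacked by Rb1; e1: attacked by Rb1; c2: attacked by Nd4; d2: attacked by Nf1; e2: attacked by Ng1.
Legal moves for White: none.
In check with no legal moves → checkmate.

checkmate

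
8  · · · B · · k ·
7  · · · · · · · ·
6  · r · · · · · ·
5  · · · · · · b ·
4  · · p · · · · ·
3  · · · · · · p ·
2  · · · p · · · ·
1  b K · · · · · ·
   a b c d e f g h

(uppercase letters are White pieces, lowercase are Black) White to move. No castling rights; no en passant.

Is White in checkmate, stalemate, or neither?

White to move; white king on b1.
In check: yes, from the black rook on b6.
King squares — a1: available; c1: attacked by Pd2; a2: available; b2: attacked by Ba1; c2: available.
Legal moves for White: Kc2, Ka2, Kxa1, Bxb6.
White is in check but has 4 legal moves → neither.

neither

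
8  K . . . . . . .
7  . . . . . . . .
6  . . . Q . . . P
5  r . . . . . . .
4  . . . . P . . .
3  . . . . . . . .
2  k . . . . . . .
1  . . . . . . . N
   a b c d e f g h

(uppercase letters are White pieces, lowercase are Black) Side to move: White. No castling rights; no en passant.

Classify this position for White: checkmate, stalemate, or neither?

neither

White to move; white king on a8.
In check: yes, from the black rook on a5.
King squares — a7: attacked by Ra5; b7: available; b8: available.
Legal moves for White: Kb8, Kb7, Qa6.
White is in check but has 3 legal moves → neither.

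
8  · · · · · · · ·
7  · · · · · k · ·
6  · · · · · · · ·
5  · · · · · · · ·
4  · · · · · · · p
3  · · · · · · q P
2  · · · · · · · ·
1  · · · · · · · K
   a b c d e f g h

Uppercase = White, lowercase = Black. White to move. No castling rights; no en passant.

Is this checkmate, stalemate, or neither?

stalemate

White to move; white king on h1.
In check: no.
King squares — g1: attacked by Qg3; g2: attacked by Qg3; h2: attacked by Qg3.
Legal moves for White: none.
Not in check and no legal moves → stalemate.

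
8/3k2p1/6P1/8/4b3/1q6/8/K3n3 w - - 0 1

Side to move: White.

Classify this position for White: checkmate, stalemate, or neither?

stalemate

White to move; white king on a1.
In check: no.
King squares — b1: attacked by Qb3; a2: attacked by Qb3; b2: attacked by Qb3.
Legal moves for White: none.
Not in check and no legal moves → stalemate.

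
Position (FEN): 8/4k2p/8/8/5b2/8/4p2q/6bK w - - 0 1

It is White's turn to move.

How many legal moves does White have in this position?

White to move; king on h1.
In check: yes, from the black queen on h2.
Legal moves: none.
Count: 0.

0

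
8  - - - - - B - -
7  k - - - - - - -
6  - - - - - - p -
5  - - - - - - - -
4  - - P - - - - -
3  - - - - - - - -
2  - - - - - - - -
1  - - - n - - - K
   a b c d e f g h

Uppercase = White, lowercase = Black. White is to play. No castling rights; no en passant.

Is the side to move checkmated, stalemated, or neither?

White to move; white king on h1.
In check: no.
Legal moves for White: Bg7, Be7, Bh6, Bd6, Bc5+, Bb4, Ba3, Kh2, Kg2, Kg1, c5.
White has 11 legal moves and is not in check → neither.

neither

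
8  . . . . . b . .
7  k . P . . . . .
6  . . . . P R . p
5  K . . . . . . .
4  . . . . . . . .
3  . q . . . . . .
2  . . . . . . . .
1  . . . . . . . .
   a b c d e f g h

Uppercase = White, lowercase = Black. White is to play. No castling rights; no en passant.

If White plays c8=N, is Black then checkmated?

After c8=N: black king on a7; in check: yes, from the white knight on c8.
Black has 3 legal replies: Kb8, Ka8, Kb7.
In check but a legal move exists → not checkmate.

no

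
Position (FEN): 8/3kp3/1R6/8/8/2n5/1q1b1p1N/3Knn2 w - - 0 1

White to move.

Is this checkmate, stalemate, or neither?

checkmate

White to move; white king on d1.
In check: yes, from the black knight on c3.
King squares — c1: attacked by Qb2; e1: attacked by Bd2; c2: attacked by Ne1; d2: attacked by Nf1; e2: attacked by Nc3.
Legal moves for White: none.
In check with no legal moves → checkmate.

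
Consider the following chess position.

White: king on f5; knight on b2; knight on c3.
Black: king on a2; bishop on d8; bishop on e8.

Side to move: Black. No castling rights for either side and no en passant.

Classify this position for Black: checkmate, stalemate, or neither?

neither

Black to move; black king on a2.
In check: yes, from the white knight on c3.
Legal moves for Black: Kb3, Ka3, Kxb2, Ka1.
Black is in check but has 4 legal moves → neither.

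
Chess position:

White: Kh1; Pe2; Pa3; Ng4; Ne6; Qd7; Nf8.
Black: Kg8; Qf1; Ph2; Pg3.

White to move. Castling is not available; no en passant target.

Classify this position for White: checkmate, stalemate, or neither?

checkmate

White to move; white king on h1.
In check: yes, from the black queen on f1.
King squares — g1: attacked by Qf1; g2: attacked by Qf1; h2: attacked by Pg3.
Legal moves for White: none.
In check with no legal moves → checkmate.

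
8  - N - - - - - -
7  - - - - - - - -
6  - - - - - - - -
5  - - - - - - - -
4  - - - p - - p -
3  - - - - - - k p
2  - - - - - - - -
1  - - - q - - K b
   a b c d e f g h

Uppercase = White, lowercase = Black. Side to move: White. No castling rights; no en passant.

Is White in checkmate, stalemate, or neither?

checkmate

White to move; white king on g1.
In check: yes, from the black queen on d1.
King squares — f1: attacked by Qd1; h1: attacked by Qd1; f2: attacked by Kg3; g2: attacked by Bh1; h2: attacked by Kg3.
Legal moves for White: none.
In check with no legal moves → checkmate.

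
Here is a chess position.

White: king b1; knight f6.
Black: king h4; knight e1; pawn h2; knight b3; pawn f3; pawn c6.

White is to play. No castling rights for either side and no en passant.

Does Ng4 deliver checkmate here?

After Ng4: black king on h4; in check: no.
Black is not in check, so this cannot be checkmate.

no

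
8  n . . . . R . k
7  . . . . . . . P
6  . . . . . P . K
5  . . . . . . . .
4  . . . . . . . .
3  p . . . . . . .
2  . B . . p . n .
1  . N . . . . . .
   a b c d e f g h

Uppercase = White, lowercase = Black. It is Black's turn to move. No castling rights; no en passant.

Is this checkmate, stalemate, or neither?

Black to move; black king on h8.
In check: yes, from the white rook on f8.
King squares — g7: attacked by Pf6; h7: attacked by Kh6; g8: attacked by Ph7.
Legal moves for Black: none.
In check with no legal moves → checkmate.

checkmate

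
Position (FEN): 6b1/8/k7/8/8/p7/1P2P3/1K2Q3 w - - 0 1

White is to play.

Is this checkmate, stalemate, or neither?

neither

White to move; white king on b1.
In check: no.
Legal moves for White include: Qa5+, Qh4, Qb4, Qg3, Qc3, Qf2, Qd2, Qh1, Qg1, Qf1, Qd1, Qc1, Kc2, Kc1, Ka1, bxa3, e3, b3, ... (list truncated; more exist).
White has legal moves and is not in check → neither.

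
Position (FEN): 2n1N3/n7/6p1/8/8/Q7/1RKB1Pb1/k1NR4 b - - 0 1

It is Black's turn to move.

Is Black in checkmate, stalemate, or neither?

Black to move; black king on a1.
In check: yes, from the white queen on a3.
King squares — b1: attacked by Rb2; a2: attacked by Nc1; b2: attacked by Kc2.
Legal moves for Black: none.
In check with no legal moves → checkmate.

checkmate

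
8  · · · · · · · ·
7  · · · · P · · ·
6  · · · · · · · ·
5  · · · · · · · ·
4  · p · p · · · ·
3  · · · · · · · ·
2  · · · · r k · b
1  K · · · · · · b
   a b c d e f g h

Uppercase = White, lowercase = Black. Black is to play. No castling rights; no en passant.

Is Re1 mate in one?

After Re1: white king on a1; in check: yes, from the black rook on e1.
White has 2 legal replies: Kb2, Ka2.
In check but a legal move exists → not checkmate.

no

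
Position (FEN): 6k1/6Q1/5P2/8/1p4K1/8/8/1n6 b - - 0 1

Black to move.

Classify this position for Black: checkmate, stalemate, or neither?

Black to move; black king on g8.
In check: yes, from the white queen on g7.
King squares — f7: attacked by Qg7; g7: attacked by Pf6; h7: attacked by Qg7; f8: attacked by Qg7; h8: attacked by Qg7.
Legal moves for Black: none.
In check with no legal moves → checkmate.

checkmate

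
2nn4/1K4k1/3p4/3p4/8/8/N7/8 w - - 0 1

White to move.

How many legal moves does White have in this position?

White to move; king on b7.
In check: yes, from the black knight on d8.
Legal moves: Kxc8, Kb8, Ka8, Kc7, Ka6.
Count: 5.

5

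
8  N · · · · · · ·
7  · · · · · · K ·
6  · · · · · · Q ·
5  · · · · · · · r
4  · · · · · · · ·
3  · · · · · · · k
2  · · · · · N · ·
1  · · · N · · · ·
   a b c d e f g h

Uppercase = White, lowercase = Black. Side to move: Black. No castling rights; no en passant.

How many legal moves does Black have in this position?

Black to move; king on h3.
In check: yes, from the white knight on f2.
Legal moves: Kh4, Kh2.
Count: 2.

2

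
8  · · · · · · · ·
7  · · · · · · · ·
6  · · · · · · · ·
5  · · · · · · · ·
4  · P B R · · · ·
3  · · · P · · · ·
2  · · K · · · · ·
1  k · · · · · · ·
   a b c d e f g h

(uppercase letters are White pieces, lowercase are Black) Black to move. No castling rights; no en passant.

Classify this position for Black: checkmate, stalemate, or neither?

Black to move; black king on a1.
In check: no.
King squares — b1: attacked by Kc2; a2: attacked by Bc4; b2: attacked by Kc2.
Legal moves for Black: none.
Not in check and no legal moves → stalemate.

stalemate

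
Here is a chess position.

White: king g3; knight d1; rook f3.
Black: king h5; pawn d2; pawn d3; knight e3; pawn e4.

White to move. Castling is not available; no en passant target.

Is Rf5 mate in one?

no

After Rf5: black king on h5; in check: yes, from the white rook on f5.
Black has 3 legal replies: Kh6, Kg6, Nxf5+.
In check but a legal move exists → not checkmate.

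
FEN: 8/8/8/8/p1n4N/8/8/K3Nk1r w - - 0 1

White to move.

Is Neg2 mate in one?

After Neg2: black king on f1; in check: no.
Black is not in check, so this cannot be checkmate.

no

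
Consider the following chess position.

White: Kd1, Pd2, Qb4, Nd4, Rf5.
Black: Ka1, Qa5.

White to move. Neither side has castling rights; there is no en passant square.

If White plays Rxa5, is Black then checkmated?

After Rxa5: black king on a1; in check: yes, from the white rook on a5.
King squares — b1: attacked by Qb4; a2: attacked by Ra5; b2: attacked by Qb4.
Black has no legal moves → checkmate.

yes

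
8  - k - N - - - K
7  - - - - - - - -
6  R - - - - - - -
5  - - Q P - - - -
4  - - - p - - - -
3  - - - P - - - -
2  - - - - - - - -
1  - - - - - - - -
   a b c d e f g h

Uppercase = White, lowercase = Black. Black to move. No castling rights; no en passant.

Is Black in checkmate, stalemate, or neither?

stalemate

Black to move; black king on b8.
In check: no.
King squares — a7: attacked by Qc5; b7: attacked by Nd8; c7: attacked by Qc5; a8: attacked by Ra6; c8: attacked by Qc5.
Legal moves for Black: none.
Not in check and no legal moves → stalemate.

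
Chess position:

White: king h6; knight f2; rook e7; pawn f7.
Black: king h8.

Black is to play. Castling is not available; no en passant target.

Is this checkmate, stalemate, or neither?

Black to move; black king on h8.
In check: no.
King squares — g7: attacked by Kh6; h7: attacked by Kh6; g8: attacked by Pf7.
Legal moves for Black: none.
Not in check and no legal moves → stalemate.

stalemate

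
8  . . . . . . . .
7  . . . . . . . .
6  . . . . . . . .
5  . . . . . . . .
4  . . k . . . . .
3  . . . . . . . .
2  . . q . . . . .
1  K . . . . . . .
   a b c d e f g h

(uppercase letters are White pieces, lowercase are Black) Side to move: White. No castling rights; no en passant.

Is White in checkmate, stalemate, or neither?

stalemate

White to move; white king on a1.
In check: no.
King squares — b1: attacked by Qc2; a2: attacked by Qc2; b2: attacked by Qc2.
Legal moves for White: none.
Not in check and no legal moves → stalemate.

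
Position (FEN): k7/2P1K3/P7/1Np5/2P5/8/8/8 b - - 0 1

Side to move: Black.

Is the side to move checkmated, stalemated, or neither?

Black to move; black king on a8.
In check: no.
King squares — a7: attacked by Nb5; b7: attacked by Pa6; b8: attacked by Pc7.
Legal moves for Black: none.
Not in check and no legal moves → stalemate.

stalemate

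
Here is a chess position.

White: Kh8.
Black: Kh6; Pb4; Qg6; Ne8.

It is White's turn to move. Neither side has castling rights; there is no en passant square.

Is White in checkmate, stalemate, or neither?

stalemate

White to move; white king on h8.
In check: no.
King squares — g7: attacked by Qg6; h7: attacked by Qg6; g8: attacked by Qg6.
Legal moves for White: none.
Not in check and no legal moves → stalemate.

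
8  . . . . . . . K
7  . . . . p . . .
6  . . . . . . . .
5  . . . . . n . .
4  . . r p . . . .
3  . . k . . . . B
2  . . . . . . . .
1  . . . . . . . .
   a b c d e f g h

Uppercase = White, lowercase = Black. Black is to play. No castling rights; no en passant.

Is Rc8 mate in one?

no

After Rc8: white king on h8; in check: yes, from the black rook on c8.
White has 1 legal reply: Kh7.
In check but a legal move exists → not checkmate.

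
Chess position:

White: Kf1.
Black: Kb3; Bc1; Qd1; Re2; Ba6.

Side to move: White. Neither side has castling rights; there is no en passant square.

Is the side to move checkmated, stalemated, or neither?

White to move; white king on f1.
In check: yes, from the black queen on d1.
King squares — e1: attacked by Qd1; g1: attacked by Qd1; e2: attacked by Qd1; f2: attacked by Re2; g2: attacked by Re2.
Legal moves for White: none.
In check with no legal moves → checkmate.

checkmate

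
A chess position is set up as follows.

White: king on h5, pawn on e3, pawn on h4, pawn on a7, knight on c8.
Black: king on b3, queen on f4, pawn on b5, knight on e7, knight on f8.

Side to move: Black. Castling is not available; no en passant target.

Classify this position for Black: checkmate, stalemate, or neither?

Black to move; black king on b3.
In check: no.
Legal moves for Black include: Nh7, Nd7, Nfg6, Ne6, Ng8, Nxc8, Neg6, Nc6, Nf5, Nd5, Qb8, Qf7+, Qc7, Qh6+, Qf6, Qd6, Qg5+, Qf5+, ... (list truncated; more exist).
Black has legal moves and is not in check → neither.

neither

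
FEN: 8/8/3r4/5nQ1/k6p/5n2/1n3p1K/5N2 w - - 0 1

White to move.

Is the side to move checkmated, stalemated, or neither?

White to move; white king on h2.
In check: yes, from the black knight on f3.
Legal moves for White: Kh3, Kg2, Kh1.
White is in check but has 3 legal moves → neither.

neither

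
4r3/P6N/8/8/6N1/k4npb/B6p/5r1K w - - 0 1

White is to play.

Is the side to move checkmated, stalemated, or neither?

White to move; white king on h1.
In check: yes, from the black rook on f1.
King squares — g1: attacked by Rf1; g2: attacked by Bh3; h2: attacked by Nf3.
Legal moves for White: none.
In check with no legal moves → checkmate.

checkmate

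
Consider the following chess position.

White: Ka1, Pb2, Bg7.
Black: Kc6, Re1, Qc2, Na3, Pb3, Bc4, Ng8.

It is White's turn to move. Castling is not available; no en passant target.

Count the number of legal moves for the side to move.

White to move; king on a1.
In check: yes, from the black rook on e1.
Legal moves: none.
Count: 0.

0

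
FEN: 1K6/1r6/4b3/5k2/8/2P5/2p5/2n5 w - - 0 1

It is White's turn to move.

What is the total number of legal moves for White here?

2

White to move; king on b8.
In check: yes, from the black rook on b7.
Legal moves: Ka8, Kxb7.
Count: 2.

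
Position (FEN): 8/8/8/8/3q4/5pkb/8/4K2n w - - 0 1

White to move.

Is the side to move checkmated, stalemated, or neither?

stalemate

White to move; white king on e1.
In check: no.
King squares — d1: attacked by Qd4; f1: attacked by Bh3; d2: attacked by Qd4; e2: attacked by Pf3; f2: attacked by Nh1.
Legal moves for White: none.
Not in check and no legal moves → stalemate.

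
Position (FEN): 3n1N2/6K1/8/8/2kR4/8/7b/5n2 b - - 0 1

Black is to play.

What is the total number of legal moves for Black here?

Black to move; king on c4.
In check: yes, from the white rook on d4.
Legal moves: Kc5, Kb5, Kxd4, Kc3, Kb3.
Count: 5.

5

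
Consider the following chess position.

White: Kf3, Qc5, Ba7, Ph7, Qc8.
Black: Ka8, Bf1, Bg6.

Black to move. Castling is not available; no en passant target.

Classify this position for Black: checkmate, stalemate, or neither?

checkmate

Black to move; black king on a8.
In check: yes, from the white queen on c8.
King squares — a7: attacked by Qc5; b7: attacked by Qc8; b8: attacked by Ba7.
Legal moves for Black: none.
In check with no legal moves → checkmate.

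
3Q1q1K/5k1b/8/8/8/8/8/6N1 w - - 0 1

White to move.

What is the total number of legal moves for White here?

2

White to move; king on h8.
In check: yes, from the black queen on f8.
Legal moves: Kxh7, Qxf8+.
Count: 2.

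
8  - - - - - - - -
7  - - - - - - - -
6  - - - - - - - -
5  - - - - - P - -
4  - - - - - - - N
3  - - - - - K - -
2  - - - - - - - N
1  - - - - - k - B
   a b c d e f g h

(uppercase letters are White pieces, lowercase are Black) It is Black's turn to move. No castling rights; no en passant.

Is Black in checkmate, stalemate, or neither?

neither

Black to move; black king on f1.
In check: yes, from the white knight on h2.
King squares — e1: available; g1: available; e2: attacked by Kf3; f2: attacked by Kf3; g2: attacked by Bh1.
Legal moves for Black: Kg1, Ke1.
Black is in check but has 2 legal moves → neither.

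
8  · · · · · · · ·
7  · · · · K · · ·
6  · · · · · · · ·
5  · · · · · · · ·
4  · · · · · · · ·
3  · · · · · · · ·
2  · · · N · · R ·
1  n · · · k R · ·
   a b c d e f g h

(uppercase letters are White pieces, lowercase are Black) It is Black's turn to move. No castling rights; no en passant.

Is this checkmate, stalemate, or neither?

checkmate

Black to move; black king on e1.
In check: yes, from the white rook on f1.
King squares — d1: attacked by Rf1; f1: attacked by Nd2; d2: attacked by Rg2; e2: attacked by Rg2; f2: attacked by Rf1.
Legal moves for Black: none.
In check with no legal moves → checkmate.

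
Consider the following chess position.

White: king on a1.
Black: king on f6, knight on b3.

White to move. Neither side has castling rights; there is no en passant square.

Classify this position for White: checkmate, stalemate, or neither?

neither

White to move; white king on a1.
In check: yes, from the black knight on b3.
Legal moves for White: Kb2, Ka2, Kb1.
White is in check but has 3 legal moves → neither.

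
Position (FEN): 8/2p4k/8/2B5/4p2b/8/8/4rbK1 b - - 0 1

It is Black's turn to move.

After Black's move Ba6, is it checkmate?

After Ba6: white king on g1; in check: yes, from the black rook on e1.
White has 2 legal replies: Kh2, Kg2.
In check but a legal move exists → not checkmate.

no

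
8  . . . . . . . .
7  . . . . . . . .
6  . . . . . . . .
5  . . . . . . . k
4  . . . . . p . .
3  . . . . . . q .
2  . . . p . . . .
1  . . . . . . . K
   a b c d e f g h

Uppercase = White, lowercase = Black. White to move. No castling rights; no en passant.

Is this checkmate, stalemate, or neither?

White to move; white king on h1.
In check: no.
King squares — g1: attacked by Qg3; g2: attacked by Qg3; h2: attacked by Qg3.
Legal moves for White: none.
Not in check and no legal moves → stalemate.

stalemate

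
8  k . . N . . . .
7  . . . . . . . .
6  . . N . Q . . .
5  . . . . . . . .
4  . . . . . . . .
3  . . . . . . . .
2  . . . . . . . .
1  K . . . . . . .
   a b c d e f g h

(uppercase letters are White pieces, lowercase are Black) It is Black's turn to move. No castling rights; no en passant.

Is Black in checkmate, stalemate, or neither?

stalemate

Black to move; black king on a8.
In check: no.
King squares — a7: attacked by Nc6; b7: attacked by Nd8; b8: attacked by Nc6.
Legal moves for Black: none.
Not in check and no legal moves → stalemate.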